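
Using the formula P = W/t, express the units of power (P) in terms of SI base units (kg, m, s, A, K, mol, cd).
Units of each symbol in P = W/t:
  W (work): kg·m²/s²
  t (time): s  → in the denominator, contributes 1/s

Multiplying the contributions: [kg·m²/s²] · [1/s]
Adding exponents of each base unit: kg: 1, m: 2, s: -3
SI base units of power: kg·m²/s³

Answer: kg·m²/s³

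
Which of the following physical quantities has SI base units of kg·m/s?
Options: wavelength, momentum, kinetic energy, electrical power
Checking the SI base units of each option:
  wavelength (λ = v/f): m  ✗
  momentum (p = mv): kg·m/s  ✓ matches
  kinetic energy (E = ½mv²): kg·m²/s²  ✗
  electrical power (P = IV): kg·m²/s³  ✗

Only momentum has units kg·m/s.

Answer: momentum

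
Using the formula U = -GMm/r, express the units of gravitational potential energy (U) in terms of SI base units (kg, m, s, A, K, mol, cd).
Units of each symbol in U = -GMm/r:
  G (gravitational constant): m³/(kg·s²)
  M (mass): kg
  m (mass): kg
  r (distance): m  → in the denominator, contributes 1/m
  The minus sign does not affect the units.

Multiplying the contributions: [m³/(kg·s²)] · [kg] · [kg] · [1/m]
Adding exponents of each base unit: kg: 1, m: 2, s: -2
SI base units of gravitational potential energy: kg·m²/s²

Answer: kg·m²/s²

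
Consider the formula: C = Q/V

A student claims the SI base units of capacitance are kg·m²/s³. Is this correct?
Units of each symbol in C = Q/V:
  Q (charge, in coulombs): s·A
  V (voltage, in volts): kg·m²/(s³·A)  → in the denominator, contributes s³·A/(kg·m²)

Multiplying the contributions: [s·A] · [s³·A/(kg·m²)]
Adding exponents of each base unit: kg: -1, m: -2, s: 4, A: 2
SI base units of capacitance: s⁴·A²/(kg·m²)

The claimed units kg·m²/s³ (exponents kg: 1, m: 2, s: -3) do not match the derived units s⁴·A²/(kg·m²) (exponents kg: -1, m: -2, s: 4, A: 2), so the claim is incorrect.

Answer: No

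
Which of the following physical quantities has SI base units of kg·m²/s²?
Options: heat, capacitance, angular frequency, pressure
Checking the SI base units of each option:
  heat (Q = mcΔT): kg·m²/s²  ✓ matches
  capacitance (C = Q/V): s⁴·A²/(kg·m²)  ✗
  angular frequency (ω = 2πf): 1/s  ✗
  pressure (P = F/A): kg/(m·s²)  ✗

Only heat has units kg·m²/s².

Answer: heat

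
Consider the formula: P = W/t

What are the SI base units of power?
Units of each symbol in P = W/t:
  W (work): kg·m²/s²
  t (time): s  → in the denominator, contributes 1/s

Multiplying the contributions: [kg·m²/s²] · [1/s]
Adding exponents of each base unit: kg: 1, m: 2, s: -3
SI base units of power: kg·m²/s³

Answer: kg·m²/s³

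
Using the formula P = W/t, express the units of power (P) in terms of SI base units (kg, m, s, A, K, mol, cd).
Units of each symbol in P = W/t:
  W (work): kg·m²/s²
  t (time): s  → in the denominator, contributes 1/s

Multiplying the contributions: [kg·m²/s²] · [1/s]
Adding exponents of each base unit: kg: 1, m: 2, s: -3
SI base units of power: kg·m²/s³

Answer: kg·m²/s³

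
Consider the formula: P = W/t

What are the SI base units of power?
Units of each symbol in P = W/t:
  W (work): kg·m²/s²
  t (time): s  → in the denominator, contributes 1/s

Multiplying the contributions: [kg·m²/s²] · [1/s]
Adding exponents of each base unit: kg: 1, m: 2, s: -3
SI base units of power: kg·m²/s³

Answer: kg·m²/s³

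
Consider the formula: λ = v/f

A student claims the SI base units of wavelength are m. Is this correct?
Units of each symbol in λ = v/f:
  v (wave speed): m/s
  f (frequency): 1/s  → in the denominator, contributes s

Multiplying the contributions: [m/s] · [s]
Adding exponents of each base unit: m: 1
SI base units of wavelength: m

The claimed units m match the derived units, so the claim is correct.

Answer: Yes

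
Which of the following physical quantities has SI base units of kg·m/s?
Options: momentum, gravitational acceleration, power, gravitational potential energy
Checking the SI base units of each option:
  momentum (p = mv): kg·m/s  ✓ matches
  gravitational acceleration (g = GM/r²): m/s²  ✗
  power (P = W/t): kg·m²/s³  ✗
  gravitational potential energy (U = -GMm/r): kg·m²/s²  ✗

Only momentum has units kg·m/s.

Answer: momentum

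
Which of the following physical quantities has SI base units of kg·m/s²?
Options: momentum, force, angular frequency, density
Checking the SI base units of each option:
  momentum (p = mv): kg·m/s  ✗
  force (F = ma): kg·m/s²  ✓ matches
  angular frequency (ω = 2πf): 1/s  ✗
  density (ρ = m/V): kg/m³  ✗

Only force has units kg·m/s².

Answer: force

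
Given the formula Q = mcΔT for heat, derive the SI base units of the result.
Units of each symbol in Q = mcΔT:
  m (mass): kg
  c (specific heat capacity, in J/(kg·K)): m²/(s²·K)
  ΔT (temperature change): K

Multiplying the contributions: [kg] · [m²/(s²·K)] · [K]
Adding exponents of each base unit: kg: 1, m: 2, s: -2
SI base units of heat: kg·m²/s²

Answer: kg·m²/s²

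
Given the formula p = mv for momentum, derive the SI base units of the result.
Units of each symbol in p = mv:
  m (mass): kg
  v (velocity): m/s

Multiplying the contributions: [kg] · [m/s]
Adding exponents of each base unit: kg: 1, m: 1, s: -1
SI base units of momentum: kg·m/s

Answer: kg·m/s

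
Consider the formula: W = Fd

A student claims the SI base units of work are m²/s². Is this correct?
Units of each symbol in W = Fd:
  F (force): kg·m/s²
  d (displacement): m

Multiplying the contributions: [kg·m/s²] · [m]
Adding exponents of each base unit: kg: 1, m: 2, s: -2
SI base units of work: kg·m²/s²

The claimed units m²/s² (exponents m: 2, s: -2) do not match the derived units kg·m²/s² (exponents kg: 1, m: 2, s: -2), so the claim is incorrect.

Answer: No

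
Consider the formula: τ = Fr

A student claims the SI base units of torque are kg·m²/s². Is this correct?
Units of each symbol in τ = Fr:
  F (force): kg·m/s²
  r (lever arm): m

Multiplying the contributions: [kg·m/s²] · [m]
Adding exponents of each base unit: kg: 1, m: 2, s: -2
SI base units of torque: kg·m²/s²

The claimed units kg·m²/s² match the derived units, so the claim is correct.

Answer: Yes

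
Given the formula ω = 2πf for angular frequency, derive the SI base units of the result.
Units of each symbol in ω = 2πf:
  f (frequency): 1/s
  The factor 2π is dimensionless.

Multiplying the contributions: [1/s]
Adding exponents of each base unit: s: -1
SI base units of angular frequency: 1/s

Answer: 1/s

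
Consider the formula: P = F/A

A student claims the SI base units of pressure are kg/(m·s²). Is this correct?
Units of each symbol in P = F/A:
  F (force): kg·m/s²
  A (area): m²  → in the denominator, contributes 1/m²

Multiplying the contributions: [kg·m/s²] · [1/m²]
Adding exponents of each base unit: kg: 1, m: -1, s: -2
SI base units of pressure: kg/(m·s²)

The claimed units kg/(m·s²) match the derived units, so the claim is correct.

Answer: Yes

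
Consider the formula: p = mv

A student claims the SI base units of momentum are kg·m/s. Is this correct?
Units of each symbol in p = mv:
  m (mass): kg
  v (velocity): m/s

Multiplying the contributions: [kg] · [m/s]
Adding exponents of each base unit: kg: 1, m: 1, s: -1
SI base units of momentum: kg·m/s

The claimed units kg·m/s match the derived units, so the claim is correct.

Answer: Yes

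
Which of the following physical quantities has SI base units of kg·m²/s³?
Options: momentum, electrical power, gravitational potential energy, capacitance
Checking the SI base units of each option:
  momentum (p = mv): kg·m/s  ✗
  electrical power (P = IV): kg·m²/s³  ✓ matches
  gravitational potential energy (U = -GMm/r): kg·m²/s²  ✗
  capacitance (C = Q/V): s⁴·A²/(kg·m²)  ✗

Only electrical power has units kg·m²/s³.

Answer: electrical power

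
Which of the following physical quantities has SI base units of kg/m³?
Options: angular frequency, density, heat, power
Checking the SI base units of each option:
  angular frequency (ω = 2πf): 1/s  ✗
  density (ρ = m/V): kg/m³  ✓ matches
  heat (Q = mcΔT): kg·m²/s²  ✗
  power (P = W/t): kg·m²/s³  ✗

Only density has units kg/m³.

Answer: density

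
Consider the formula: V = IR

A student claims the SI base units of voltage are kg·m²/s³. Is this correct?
Units of each symbol in V = IR:
  I (current): A
  R (resistance, in ohms): kg·m²/(s³·A²)

Multiplying the contributions: [A] · [kg·m²/(s³·A²)]
Adding exponents of each base unit: kg: 1, m: 2, s: -3, A: -1
SI base units of voltage: kg·m²/(s³·A)

The claimed units kg·m²/s³ (exponents kg: 1, m: 2, s: -3) do not match the derived units kg·m²/(s³·A) (exponents kg: 1, m: 2, s: -3, A: -1), so the claim is incorrect.

Answer: No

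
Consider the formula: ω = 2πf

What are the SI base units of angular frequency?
Units of each symbol in ω = 2πf:
  f (frequency): 1/s
  The factor 2π is dimensionless.

Multiplying the contributions: [1/s]
Adding exponents of each base unit: s: -1
SI base units of angular frequency: 1/s

Answer: 1/s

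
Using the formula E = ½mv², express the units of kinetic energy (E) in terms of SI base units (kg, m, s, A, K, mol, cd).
Units of each symbol in E = ½mv²:
  m (mass): kg
  v (speed): m/s  → to the power 2, contributes m²/s²
  The factor ½ is dimensionless.

Multiplying the contributions: [kg] · [m²/s²]
Adding exponents of each base unit: kg: 1, m: 2, s: -2
SI base units of kinetic energy: kg·m²/s²

Answer: kg·m²/s²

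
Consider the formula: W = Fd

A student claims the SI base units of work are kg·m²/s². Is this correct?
Units of each symbol in W = Fd:
  F (force): kg·m/s²
  d (displacement): m

Multiplying the contributions: [kg·m/s²] · [m]
Adding exponents of each base unit: kg: 1, m: 2, s: -2
SI base units of work: kg·m²/s²

The claimed units kg·m²/s² match the derived units, so the claim is correct.

Answer: Yes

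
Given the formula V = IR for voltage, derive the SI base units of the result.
Units of each symbol in V = IR:
  I (current): A
  R (resistance, in ohms): kg·m²/(s³·A²)

Multiplying the contributions: [A] · [kg·m²/(s³·A²)]
Adding exponents of each base unit: kg: 1, m: 2, s: -3, A: -1
SI base units of voltage: kg·m²/(s³·A)

Answer: kg·m²/(s³·A)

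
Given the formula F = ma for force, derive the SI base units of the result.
Units of each symbol in F = ma:
  m (mass): kg
  a (acceleration): m/s²

Multiplying the contributions: [kg] · [m/s²]
Adding exponents of each base unit: kg: 1, m: 1, s: -2
SI base units of force: kg·m/s²

Answer: kg·m/s²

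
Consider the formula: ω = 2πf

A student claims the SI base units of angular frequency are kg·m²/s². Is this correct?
Units of each symbol in ω = 2πf:
  f (frequency): 1/s
  The factor 2π is dimensionless.

Multiplying the contributions: [1/s]
Adding exponents of each base unit: s: -1
SI base units of angular frequency: 1/s

The claimed units kg·m²/s² (exponents kg: 1, m: 2, s: -2) do not match the derived units 1/s (exponents s: -1), so the claim is incorrect.

Answer: No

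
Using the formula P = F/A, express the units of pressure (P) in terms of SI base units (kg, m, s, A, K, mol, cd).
Units of each symbol in P = F/A:
  F (force): kg·m/s²
  A (area): m²  → in the denominator, contributes 1/m²

Multiplying the contributions: [kg·m/s²] · [1/m²]
Adding exponents of each base unit: kg: 1, m: -1, s: -2
SI base units of pressure: kg/(m·s²)

Answer: kg/(m·s²)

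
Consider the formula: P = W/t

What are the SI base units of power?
Units of each symbol in P = W/t:
  W (work): kg·m²/s²
  t (time): s  → in the denominator, contributes 1/s

Multiplying the contributions: [kg·m²/s²] · [1/s]
Adding exponents of each base unit: kg: 1, m: 2, s: -3
SI base units of power: kg·m²/s³

Answer: kg·m²/s³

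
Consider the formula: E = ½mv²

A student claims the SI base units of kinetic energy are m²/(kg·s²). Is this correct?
Units of each symbol in E = ½mv²:
  m (mass): kg
  v (speed): m/s  → to the power 2, contributes m²/s²
  The factor ½ is dimensionless.

Multiplying the contributions: [kg] · [m²/s²]
Adding exponents of each base unit: kg: 1, m: 2, s: -2
SI base units of kinetic energy: kg·m²/s²

The claimed units m²/(kg·s²) (exponents kg: -1, m: 2, s: -2) do not match the derived units kg·m²/s² (exponents kg: 1, m: 2, s: -2), so the claim is incorrect.

Answer: No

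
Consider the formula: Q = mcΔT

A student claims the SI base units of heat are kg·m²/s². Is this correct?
Units of each symbol in Q = mcΔT:
  m (mass): kg
  c (specific heat capacity, in J/(kg·K)): m²/(s²·K)
  ΔT (temperature change): K

Multiplying the contributions: [kg] · [m²/(s²·K)] · [K]
Adding exponents of each base unit: kg: 1, m: 2, s: -2
SI base units of heat: kg·m²/s²

The claimed units kg·m²/s² match the derived units, so the claim is correct.

Answer: Yes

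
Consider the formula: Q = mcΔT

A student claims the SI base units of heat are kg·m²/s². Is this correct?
Units of each symbol in Q = mcΔT:
  m (mass): kg
  c (specific heat capacity, in J/(kg·K)): m²/(s²·K)
  ΔT (temperature change): K

Multiplying the contributions: [kg] · [m²/(s²·K)] · [K]
Adding exponents of each base unit: kg: 1, m: 2, s: -2
SI base units of heat: kg·m²/s²

The claimed units kg·m²/s² match the derived units, so the claim is correct.

Answer: Yes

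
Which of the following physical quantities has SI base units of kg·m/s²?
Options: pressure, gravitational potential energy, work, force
Checking the SI base units of each option:
  pressure (P = F/A): kg/(m·s²)  ✗
  gravitational potential energy (U = -GMm/r): kg·m²/s²  ✗
  work (W = Fd): kg·m²/s²  ✗
  force (F = ma): kg·m/s²  ✓ matches

Only force has units kg·m/s².

Answer: force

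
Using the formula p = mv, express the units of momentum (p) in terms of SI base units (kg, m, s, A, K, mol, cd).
Units of each symbol in p = mv:
  m (mass): kg
  v (velocity): m/s

Multiplying the contributions: [kg] · [m/s]
Adding exponents of each base unit: kg: 1, m: 1, s: -1
SI base units of momentum: kg·m/s

Answer: kg·m/s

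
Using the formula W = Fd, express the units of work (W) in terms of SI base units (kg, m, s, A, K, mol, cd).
Units of each symbol in W = Fd:
  F (force): kg·m/s²
  d (displacement): m

Multiplying the contributions: [kg·m/s²] · [m]
Adding exponents of each base unit: kg: 1, m: 2, s: -2
SI base units of work: kg·m²/s²

Answer: kg·m²/s²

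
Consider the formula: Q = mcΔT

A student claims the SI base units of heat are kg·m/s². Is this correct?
Units of each symbol in Q = mcΔT:
  m (mass): kg
  c (specific heat capacity, in J/(kg·K)): m²/(s²·K)
  ΔT (temperature change): K

Multiplying the contributions: [kg] · [m²/(s²·K)] · [K]
Adding exponents of each base unit: kg: 1, m: 2, s: -2
SI base units of heat: kg·m²/s²

The claimed units kg·m/s² (exponents kg: 1, m: 1, s: -2) do not match the derived units kg·m²/s² (exponents kg: 1, m: 2, s: -2), so the claim is incorrect.

Answer: No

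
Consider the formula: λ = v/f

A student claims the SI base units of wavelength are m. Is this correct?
Units of each symbol in λ = v/f:
  v (wave speed): m/s
  f (frequency): 1/s  → in the denominator, contributes s

Multiplying the contributions: [m/s] · [s]
Adding exponents of each base unit: m: 1
SI base units of wavelength: m

The claimed units m match the derived units, so the claim is correct.

Answer: Yes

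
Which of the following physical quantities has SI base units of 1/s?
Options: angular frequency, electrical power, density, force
Checking the SI base units of each option:
  angular frequency (ω = 2πf): 1/s  ✓ matches
  electrical power (P = IV): kg·m²/s³  ✗
  density (ρ = m/V): kg/m³  ✗
  force (F = ma): kg·m/s²  ✗

Only angular frequency has units 1/s.

Answer: angular frequency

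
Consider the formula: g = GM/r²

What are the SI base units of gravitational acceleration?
Units of each symbol in g = GM/r²:
  G (gravitational constant): m³/(kg·s²)
  M (mass): kg
  r (distance): m  → to the power 2 in the denominator, contributes 1/m²

Multiplying the contributions: [m³/(kg·s²)] · [kg] · [1/m²]
Adding exponents of each base unit: m: 1, s: -2
SI base units of gravitational acceleration: m/s²

Answer: m/s²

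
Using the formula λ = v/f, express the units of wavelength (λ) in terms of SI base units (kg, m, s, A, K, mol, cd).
Units of each symbol in λ = v/f:
  v (wave speed): m/s
  f (frequency): 1/s  → in the denominator, contributes s

Multiplying the contributions: [m/s] · [s]
Adding exponents of each base unit: m: 1
SI base units of wavelength: m

Answer: m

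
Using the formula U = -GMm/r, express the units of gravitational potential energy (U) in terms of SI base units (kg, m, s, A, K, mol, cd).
Units of each symbol in U = -GMm/r:
  G (gravitational constant): m³/(kg·s²)
  M (mass): kg
  m (mass): kg
  r (distance): m  → in the denominator, contributes 1/m
  The minus sign does not affect the units.

Multiplying the contributions: [m³/(kg·s²)] · [kg] · [kg] · [1/m]
Adding exponents of each base unit: kg: 1, m: 2, s: -2
SI base units of gravitational potential energy: kg·m²/s²

Answer: kg·m²/s²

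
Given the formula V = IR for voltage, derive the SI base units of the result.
Units of each symbol in V = IR:
  I (current): A
  R (resistance, in ohms): kg·m²/(s³·A²)

Multiplying the contributions: [A] · [kg·m²/(s³·A²)]
Adding exponents of each base unit: kg: 1, m: 2, s: -3, A: -1
SI base units of voltage: kg·m²/(s³·A)

Answer: kg·m²/(s³·A)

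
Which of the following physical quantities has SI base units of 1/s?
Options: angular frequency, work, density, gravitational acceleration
Checking the SI base units of each option:
  angular frequency (ω = 2πf): 1/s  ✓ matches
  work (W = Fd): kg·m²/s²  ✗
  density (ρ = m/V): kg/m³  ✗
  gravitational acceleration (g = GM/r²): m/s²  ✗

Only angular frequency has units 1/s.

Answer: angular frequency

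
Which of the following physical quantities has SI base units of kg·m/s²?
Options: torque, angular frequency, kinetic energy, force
Checking the SI base units of each option:
  torque (τ = Fr): kg·m²/s²  ✗
  angular frequency (ω = 2πf): 1/s  ✗
  kinetic energy (E = ½mv²): kg·m²/s²  ✗
  force (F = ma): kg·m/s²  ✓ matches

Only force has units kg·m/s².

Answer: force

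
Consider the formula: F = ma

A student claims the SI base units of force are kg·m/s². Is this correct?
Units of each symbol in F = ma:
  m (mass): kg
  a (acceleration): m/s²

Multiplying the contributions: [kg] · [m/s²]
Adding exponents of each base unit: kg: 1, m: 1, s: -2
SI base units of force: kg·m/s²

The claimed units kg·m/s² match the derived units, so the claim is correct.

Answer: Yes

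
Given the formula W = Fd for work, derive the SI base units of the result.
Units of each symbol in W = Fd:
  F (force): kg·m/s²
  d (displacement): m

Multiplying the contributions: [kg·m/s²] · [m]
Adding exponents of each base unit: kg: 1, m: 2, s: -2
SI base units of work: kg·m²/s²

Answer: kg·m²/s²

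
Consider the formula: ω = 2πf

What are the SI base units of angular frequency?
Units of each symbol in ω = 2πf:
  f (frequency): 1/s
  The factor 2π is dimensionless.

Multiplying the contributions: [1/s]
Adding exponents of each base unit: s: -1
SI base units of angular frequency: 1/s

Answer: 1/s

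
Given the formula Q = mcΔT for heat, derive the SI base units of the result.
Units of each symbol in Q = mcΔT:
  m (mass): kg
  c (specific heat capacity, in J/(kg·K)): m²/(s²·K)
  ΔT (temperature change): K

Multiplying the contributions: [kg] · [m²/(s²·K)] · [K]
Adding exponents of each base unit: kg: 1, m: 2, s: -2
SI base units of heat: kg·m²/s²

Answer: kg·m²/s²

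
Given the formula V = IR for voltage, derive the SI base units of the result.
Units of each symbol in V = IR:
  I (current): A
  R (resistance, in ohms): kg·m²/(s³·A²)

Multiplying the contributions: [A] · [kg·m²/(s³·A²)]
Adding exponents of each base unit: kg: 1, m: 2, s: -3, A: -1
SI base units of voltage: kg·m²/(s³·A)

Answer: kg·m²/(s³·A)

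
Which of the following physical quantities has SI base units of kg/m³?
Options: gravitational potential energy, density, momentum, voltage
Checking the SI base units of each option:
  gravitational potential energy (U = -GMm/r): kg·m²/s²  ✗
  density (ρ = m/V): kg/m³  ✓ matches
  momentum (p = mv): kg·m/s  ✗
  voltage (V = IR): kg·m²/(s³·A)  ✗

Only density has units kg/m³.

Answer: density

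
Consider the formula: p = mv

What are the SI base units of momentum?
Units of each symbol in p = mv:
  m (mass): kg
  v (velocity): m/s

Multiplying the contributions: [kg] · [m/s]
Adding exponents of each base unit: kg: 1, m: 1, s: -1
SI base units of momentum: kg·m/s

Answer: kg·m/s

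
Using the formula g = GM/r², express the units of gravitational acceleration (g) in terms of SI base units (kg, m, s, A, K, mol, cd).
Units of each symbol in g = GM/r²:
  G (gravitational constant): m³/(kg·s²)
  M (mass): kg
  r (distance): m  → to the power 2 in the denominator, contributes 1/m²

Multiplying the contributions: [m³/(kg·s²)] · [kg] · [1/m²]
Adding exponents of each base unit: m: 1, s: -2
SI base units of gravitational acceleration: m/s²

Answer: m/s²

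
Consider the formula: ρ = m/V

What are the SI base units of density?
Units of each symbol in ρ = m/V:
  m (mass): kg
  V (volume): m³  → in the denominator, contributes 1/m³

Multiplying the contributions: [kg] · [1/m³]
Adding exponents of each base unit: kg: 1, m: -3
SI base units of density: kg/m³

Answer: kg/m³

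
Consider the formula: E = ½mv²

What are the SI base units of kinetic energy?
Units of each symbol in E = ½mv²:
  m (mass): kg
  v (speed): m/s  → to the power 2, contributes m²/s²
  The factor ½ is dimensionless.

Multiplying the contributions: [kg] · [m²/s²]
Adding exponents of each base unit: kg: 1, m: 2, s: -2
SI base units of kinetic energy: kg·m²/s²

Answer: kg·m²/s²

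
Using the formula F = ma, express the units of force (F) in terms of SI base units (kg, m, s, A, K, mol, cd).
Units of each symbol in F = ma:
  m (mass): kg
  a (acceleration): m/s²

Multiplying the contributions: [kg] · [m/s²]
Adding exponents of each base unit: kg: 1, m: 1, s: -2
SI base units of force: kg·m/s²

Answer: kg·m/s²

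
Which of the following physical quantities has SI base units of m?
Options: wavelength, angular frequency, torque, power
Checking the SI base units of each option:
  wavelength (λ = v/f): m  ✓ matches
  angular frequency (ω = 2πf): 1/s  ✗
  torque (τ = Fr): kg·m²/s²  ✗
  power (P = W/t): kg·m²/s³  ✗

Only wavelength has units m.

Answer: wavelength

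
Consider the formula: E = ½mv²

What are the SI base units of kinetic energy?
Units of each symbol in E = ½mv²:
  m (mass): kg
  v (speed): m/s  → to the power 2, contributes m²/s²
  The factor ½ is dimensionless.

Multiplying the contributions: [kg] · [m²/s²]
Adding exponents of each base unit: kg: 1, m: 2, s: -2
SI base units of kinetic energy: kg·m²/s²

Answer: kg·m²/s²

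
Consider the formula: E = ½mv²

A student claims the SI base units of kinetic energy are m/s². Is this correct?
Units of each symbol in E = ½mv²:
  m (mass): kg
  v (speed): m/s  → to the power 2, contributes m²/s²
  The factor ½ is dimensionless.

Multiplying the contributions: [kg] · [m²/s²]
Adding exponents of each base unit: kg: 1, m: 2, s: -2
SI base units of kinetic energy: kg·m²/s²

The claimed units m/s² (exponents m: 1, s: -2) do not match the derived units kg·m²/s² (exponents kg: 1, m: 2, s: -2), so the claim is incorrect.

Answer: No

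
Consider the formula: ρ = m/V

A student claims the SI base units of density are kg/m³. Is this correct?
Units of each symbol in ρ = m/V:
  m (mass): kg
  V (volume): m³  → in the denominator, contributes 1/m³

Multiplying the contributions: [kg] · [1/m³]
Adding exponents of each base unit: kg: 1, m: -3
SI base units of density: kg/m³

The claimed units kg/m³ match the derived units, so the claim is correct.

Answer: Yes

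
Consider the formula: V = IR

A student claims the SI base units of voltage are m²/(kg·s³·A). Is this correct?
Units of each symbol in V = IR:
  I (current): A
  R (resistance, in ohms): kg·m²/(s³·A²)

Multiplying the contributions: [A] · [kg·m²/(s³·A²)]
Adding exponents of each base unit: kg: 1, m: 2, s: -3, A: -1
SI base units of voltage: kg·m²/(s³·A)

The claimed units m²/(kg·s³·A) (exponents kg: -1, m: 2, s: -3, A: -1) do not match the derived units kg·m²/(s³·A) (exponents kg: 1, m: 2, s: -3, A: -1), so the claim is incorrect.

Answer: No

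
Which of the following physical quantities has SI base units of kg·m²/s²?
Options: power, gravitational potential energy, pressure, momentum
Checking the SI base units of each option:
  power (P = W/t): kg·m²/s³  ✗
  gravitational potential energy (U = -GMm/r): kg·m²/s²  ✓ matches
  pressure (P = F/A): kg/(m·s²)  ✗
  momentum (p = mv): kg·m/s  ✗

Only gravitational potential energy has units kg·m²/s².

Answer: gravitational potential energy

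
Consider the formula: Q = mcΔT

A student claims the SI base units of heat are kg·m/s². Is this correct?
Units of each symbol in Q = mcΔT:
  m (mass): kg
  c (specific heat capacity, in J/(kg·K)): m²/(s²·K)
  ΔT (temperature change): K

Multiplying the contributions: [kg] · [m²/(s²·K)] · [K]
Adding exponents of each base unit: kg: 1, m: 2, s: -2
SI base units of heat: kg·m²/s²

The claimed units kg·m/s² (exponents kg: 1, m: 1, s: -2) do not match the derived units kg·m²/s² (exponents kg: 1, m: 2, s: -2), so the claim is incorrect.

Answer: No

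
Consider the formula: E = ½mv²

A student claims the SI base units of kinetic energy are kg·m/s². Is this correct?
Units of each symbol in E = ½mv²:
  m (mass): kg
  v (speed): m/s  → to the power 2, contributes m²/s²
  The factor ½ is dimensionless.

Multiplying the contributions: [kg] · [m²/s²]
Adding exponents of each base unit: kg: 1, m: 2, s: -2
SI base units of kinetic energy: kg·m²/s²

The claimed units kg·m/s² (exponents kg: 1, m: 1, s: -2) do not match the derived units kg·m²/s² (exponents kg: 1, m: 2, s: -2), so the claim is incorrect.

Answer: No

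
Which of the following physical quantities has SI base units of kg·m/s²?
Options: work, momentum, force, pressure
Checking the SI base units of each option:
  work (W = Fd): kg·m²/s²  ✗
  momentum (p = mv): kg·m/s  ✗
  force (F = ma): kg·m/s²  ✓ matches
  pressure (P = F/A): kg/(m·s²)  ✗

Only force has units kg·m/s².

Answer: force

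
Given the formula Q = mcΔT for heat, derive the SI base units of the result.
Units of each symbol in Q = mcΔT:
  m (mass): kg
  c (specific heat capacity, in J/(kg·K)): m²/(s²·K)
  ΔT (temperature change): K

Multiplying the contributions: [kg] · [m²/(s²·K)] · [K]
Adding exponents of each base unit: kg: 1, m: 2, s: -2
SI base units of heat: kg·m²/s²

Answer: kg·m²/s²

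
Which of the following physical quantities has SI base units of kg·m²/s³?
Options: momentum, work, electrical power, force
Checking the SI base units of each option:
  momentum (p = mv): kg·m/s  ✗
  work (W = Fd): kg·m²/s²  ✗
  electrical power (P = IV): kg·m²/s³  ✓ matches
  force (F = ma): kg·m/s²  ✗

Only electrical power has units kg·m²/s³.

Answer: electrical power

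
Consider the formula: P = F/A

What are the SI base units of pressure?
Units of each symbol in P = F/A:
  F (force): kg·m/s²
  A (area): m²  → in the denominator, contributes 1/m²

Multiplying the contributions: [kg·m/s²] · [1/m²]
Adding exponents of each base unit: kg: 1, m: -1, s: -2
SI base units of pressure: kg/(m·s²)

Answer: kg/(m·s²)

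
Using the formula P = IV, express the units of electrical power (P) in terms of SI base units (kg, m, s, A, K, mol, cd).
Units of each symbol in P = IV:
  I (current): A
  V (voltage, in volts): kg·m²/(s³·A)

Multiplying the contributions: [A] · [kg·m²/(s³·A)]
Adding exponents of each base unit: kg: 1, m: 2, s: -3
SI base units of electrical power: kg·m²/s³

Answer: kg·m²/s³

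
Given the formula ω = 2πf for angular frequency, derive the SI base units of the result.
Units of each symbol in ω = 2πf:
  f (frequency): 1/s
  The factor 2π is dimensionless.

Multiplying the contributions: [1/s]
Adding exponents of each base unit: s: -1
SI base units of angular frequency: 1/s

Answer: 1/s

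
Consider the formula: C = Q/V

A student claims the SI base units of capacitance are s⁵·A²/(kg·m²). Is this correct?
Units of each symbol in C = Q/V:
  Q (charge, in coulombs): s·A
  V (voltage, in volts): kg·m²/(s³·A)  → in the denominator, contributes s³·A/(kg·m²)

Multiplying the contributions: [s·A] · [s³·A/(kg·m²)]
Adding exponents of each base unit: kg: -1, m: -2, s: 4, A: 2
SI base units of capacitance: s⁴·A²/(kg·m²)

The claimed units s⁵·A²/(kg·m²) (exponents kg: -1, m: -2, s: 5, A: 2) do not match the derived units s⁴·A²/(kg·m²) (exponents kg: -1, m: -2, s: 4, A: 2), so the claim is incorrect.

Answer: No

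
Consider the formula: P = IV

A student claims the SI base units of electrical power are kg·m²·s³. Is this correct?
Units of each symbol in P = IV:
  I (current): A
  V (voltage, in volts): kg·m²/(s³·A)

Multiplying the contributions: [A] · [kg·m²/(s³·A)]
Adding exponents of each base unit: kg: 1, m: 2, s: -3
SI base units of electrical power: kg·m²/s³

The claimed units kg·m²·s³ (exponents kg: 1, m: 2, s: 3) do not match the derived units kg·m²/s³ (exponents kg: 1, m: 2, s: -3), so the claim is incorrect.

Answer: No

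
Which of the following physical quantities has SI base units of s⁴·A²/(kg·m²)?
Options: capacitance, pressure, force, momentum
Checking the SI base units of each option:
  capacitance (C = Q/V): s⁴·A²/(kg·m²)  ✓ matches
  pressure (P = F/A): kg/(m·s²)  ✗
  force (F = ma): kg·m/s²  ✗
  momentum (p = mv): kg·m/s  ✗

Only capacitance has units s⁴·A²/(kg·m²).

Answer: capacitance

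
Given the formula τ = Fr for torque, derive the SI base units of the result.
Units of each symbol in τ = Fr:
  F (force): kg·m/s²
  r (lever arm): m

Multiplying the contributions: [kg·m/s²] · [m]
Adding exponents of each base unit: kg: 1, m: 2, s: -2
SI base units of torque: kg·m²/s²

Answer: kg·m²/s²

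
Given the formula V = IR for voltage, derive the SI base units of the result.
Units of each symbol in V = IR:
  I (current): A
  R (resistance, in ohms): kg·m²/(s³·A²)

Multiplying the contributions: [A] · [kg·m²/(s³·A²)]
Adding exponents of each base unit: kg: 1, m: 2, s: -3, A: -1
SI base units of voltage: kg·m²/(s³·A)

Answer: kg·m²/(s³·A)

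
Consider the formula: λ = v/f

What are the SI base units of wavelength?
Units of each symbol in λ = v/f:
  v (wave speed): m/s
  f (frequency): 1/s  → in the denominator, contributes s

Multiplying the contributions: [m/s] · [s]
Adding exponents of each base unit: m: 1
SI base units of wavelength: m

Answer: m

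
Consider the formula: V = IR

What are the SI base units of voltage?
Units of each symbol in V = IR:
  I (current): A
  R (resistance, in ohms): kg·m²/(s³·A²)

Multiplying the contributions: [A] · [kg·m²/(s³·A²)]
Adding exponents of each base unit: kg: 1, m: 2, s: -3, A: -1
SI base units of voltage: kg·m²/(s³·A)

Answer: kg·m²/(s³·A)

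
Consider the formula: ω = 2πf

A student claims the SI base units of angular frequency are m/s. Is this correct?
Units of each symbol in ω = 2πf:
  f (frequency): 1/s
  The factor 2π is dimensionless.

Multiplying the contributions: [1/s]
Adding exponents of each base unit: s: -1
SI base units of angular frequency: 1/s

The claimed units m/s (exponents m: 1, s: -1) do not match the derived units 1/s (exponents s: -1), so the claim is incorrect.

Answer: No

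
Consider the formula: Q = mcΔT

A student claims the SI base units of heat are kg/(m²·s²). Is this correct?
Units of each symbol in Q = mcΔT:
  m (mass): kg
  c (specific heat capacity, in J/(kg·K)): m²/(s²·K)
  ΔT (temperature change): K

Multiplying the contributions: [kg] · [m²/(s²·K)] · [K]
Adding exponents of each base unit: kg: 1, m: 2, s: -2
SI base units of heat: kg·m²/s²

The claimed units kg/(m²·s²) (exponents kg: 1, m: -2, s: -2) do not match the derived units kg·m²/s² (exponents kg: 1, m: 2, s: -2), so the claim is incorrect.

Answer: No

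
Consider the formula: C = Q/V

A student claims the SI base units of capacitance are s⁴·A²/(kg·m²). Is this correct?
Units of each symbol in C = Q/V:
  Q (charge, in coulombs): s·A
  V (voltage, in volts): kg·m²/(s³·A)  → in the denominator, contributes s³·A/(kg·m²)

Multiplying the contributions: [s·A] · [s³·A/(kg·m²)]
Adding exponents of each base unit: kg: -1, m: -2, s: 4, A: 2
SI base units of capacitance: s⁴·A²/(kg·m²)

The claimed units s⁴·A²/(kg·m²) match the derived units, so the claim is correct.

Answer: Yes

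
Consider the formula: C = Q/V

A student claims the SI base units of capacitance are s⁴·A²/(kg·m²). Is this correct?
Units of each symbol in C = Q/V:
  Q (charge, in coulombs): s·A
  V (voltage, in volts): kg·m²/(s³·A)  → in the denominator, contributes s³·A/(kg·m²)

Multiplying the contributions: [s·A] · [s³·A/(kg·m²)]
Adding exponents of each base unit: kg: -1, m: -2, s: 4, A: 2
SI base units of capacitance: s⁴·A²/(kg·m²)

The claimed units s⁴·A²/(kg·m²) match the derived units, so the claim is correct.

Answer: Yes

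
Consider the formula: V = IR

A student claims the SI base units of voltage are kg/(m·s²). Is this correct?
Units of each symbol in V = IR:
  I (current): A
  R (resistance, in ohms): kg·m²/(s³·A²)

Multiplying the contributions: [A] · [kg·m²/(s³·A²)]
Adding exponents of each base unit: kg: 1, m: 2, s: -3, A: -1
SI base units of voltage: kg·m²/(s³·A)

The claimed units kg/(m·s²) (exponents kg: 1, m: -1, s: -2) do not match the derived units kg·m²/(s³·A) (exponents kg: 1, m: 2, s: -3, A: -1), so the claim is incorrect.

Answer: No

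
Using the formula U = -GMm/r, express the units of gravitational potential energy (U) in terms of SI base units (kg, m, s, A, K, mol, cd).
Units of each symbol in U = -GMm/r:
  G (gravitational constant): m³/(kg·s²)
  M (mass): kg
  m (mass): kg
  r (distance): m  → in the denominator, contributes 1/m
  The minus sign does not affect the units.

Multiplying the contributions: [m³/(kg·s²)] · [kg] · [kg] · [1/m]
Adding exponents of each base unit: kg: 1, m: 2, s: -2
SI base units of gravitational potential energy: kg·m²/s²

Answer: kg·m²/s²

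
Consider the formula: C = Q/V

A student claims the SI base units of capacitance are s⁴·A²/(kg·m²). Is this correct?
Units of each symbol in C = Q/V:
  Q (charge, in coulombs): s·A
  V (voltage, in volts): kg·m²/(s³·A)  → in the denominator, contributes s³·A/(kg·m²)

Multiplying the contributions: [s·A] · [s³·A/(kg·m²)]
Adding exponents of each base unit: kg: -1, m: -2, s: 4, A: 2
SI base units of capacitance: s⁴·A²/(kg·m²)

The claimed units s⁴·A²/(kg·m²) match the derived units, so the claim is correct.

Answer: Yes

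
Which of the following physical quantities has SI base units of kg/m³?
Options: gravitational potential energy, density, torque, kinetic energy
Checking the SI base units of each option:
  gravitational potential energy (U = -GMm/r): kg·m²/s²  ✗
  density (ρ = m/V): kg/m³  ✓ matches
  torque (τ = Fr): kg·m²/s²  ✗
  kinetic energy (E = ½mv²): kg·m²/s²  ✗

Only density has units kg/m³.

Answer: density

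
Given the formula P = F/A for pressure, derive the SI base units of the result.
Units of each symbol in P = F/A:
  F (force): kg·m/s²
  A (area): m²  → in the denominator, contributes 1/m²

Multiplying the contributions: [kg·m/s²] · [1/m²]
Adding exponents of each base unit: kg: 1, m: -1, s: -2
SI base units of pressure: kg/(m·s²)

Answer: kg/(m·s²)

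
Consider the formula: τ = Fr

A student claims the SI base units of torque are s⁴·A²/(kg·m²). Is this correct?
Units of each symbol in τ = Fr:
  F (force): kg·m/s²
  r (lever arm): m

Multiplying the contributions: [kg·m/s²] · [m]
Adding exponents of each base unit: kg: 1, m: 2, s: -2
SI base units of torque: kg·m²/s²

The claimed units s⁴·A²/(kg·m²) (exponents kg: -1, m: -2, s: 4, A: 2) do not match the derived units kg·m²/s² (exponents kg: 1, m: 2, s: -2), so the claim is incorrect.

Answer: No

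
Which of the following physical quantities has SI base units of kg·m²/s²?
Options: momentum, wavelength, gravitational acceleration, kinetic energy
Checking the SI base units of each option:
  momentum (p = mv): kg·m/s  ✗
  wavelength (λ = v/f): m  ✗
  gravitational acceleration (g = GM/r²): m/s²  ✗
  kinetic energy (E = ½mv²): kg·m²/s²  ✓ matches

Only kinetic energy has units kg·m²/s².

Answer: kinetic energy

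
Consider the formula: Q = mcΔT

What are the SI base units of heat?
Units of each symbol in Q = mcΔT:
  m (mass): kg
  c (specific heat capacity, in J/(kg·K)): m²/(s²·K)
  ΔT (temperature change): K

Multiplying the contributions: [kg] · [m²/(s²·K)] · [K]
Adding exponents of each base unit: kg: 1, m: 2, s: -2
SI base units of heat: kg·m²/s²

Answer: kg·m²/s²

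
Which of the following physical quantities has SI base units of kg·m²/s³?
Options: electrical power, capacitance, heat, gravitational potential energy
Checking the SI base units of each option:
  electrical power (P = IV): kg·m²/s³  ✓ matches
  capacitance (C = Q/V): s⁴·A²/(kg·m²)  ✗
  heat (Q = mcΔT): kg·m²/s²  ✗
  gravitational potential energy (U = -GMm/r): kg·m²/s²  ✗

Only electrical power has units kg·m²/s³.

Answer: electrical power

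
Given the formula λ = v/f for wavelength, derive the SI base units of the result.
Units of each symbol in λ = v/f:
  v (wave speed): m/s
  f (frequency): 1/s  → in the denominator, contributes s

Multiplying the contributions: [m/s] · [s]
Adding exponents of each base unit: m: 1
SI base units of wavelength: m

Answer: m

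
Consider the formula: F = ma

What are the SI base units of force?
Units of each symbol in F = ma:
  m (mass): kg
  a (acceleration): m/s²

Multiplying the contributions: [kg] · [m/s²]
Adding exponents of each base unit: kg: 1, m: 1, s: -2
SI base units of force: kg·m/s²

Answer: kg·m/s²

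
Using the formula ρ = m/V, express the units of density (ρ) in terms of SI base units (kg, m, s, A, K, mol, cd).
Units of each symbol in ρ = m/V:
  m (mass): kg
  V (volume): m³  → in the denominator, contributes 1/m³

Multiplying the contributions: [kg] · [1/m³]
Adding exponents of each base unit: kg: 1, m: -3
SI base units of density: kg/m³

Answer: kg/m³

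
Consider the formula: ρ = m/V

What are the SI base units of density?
Units of each symbol in ρ = m/V:
  m (mass): kg
  V (volume): m³  → in the denominator, contributes 1/m³

Multiplying the contributions: [kg] · [1/m³]
Adding exponents of each base unit: kg: 1, m: -3
SI base units of density: kg/m³

Answer: kg/m³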